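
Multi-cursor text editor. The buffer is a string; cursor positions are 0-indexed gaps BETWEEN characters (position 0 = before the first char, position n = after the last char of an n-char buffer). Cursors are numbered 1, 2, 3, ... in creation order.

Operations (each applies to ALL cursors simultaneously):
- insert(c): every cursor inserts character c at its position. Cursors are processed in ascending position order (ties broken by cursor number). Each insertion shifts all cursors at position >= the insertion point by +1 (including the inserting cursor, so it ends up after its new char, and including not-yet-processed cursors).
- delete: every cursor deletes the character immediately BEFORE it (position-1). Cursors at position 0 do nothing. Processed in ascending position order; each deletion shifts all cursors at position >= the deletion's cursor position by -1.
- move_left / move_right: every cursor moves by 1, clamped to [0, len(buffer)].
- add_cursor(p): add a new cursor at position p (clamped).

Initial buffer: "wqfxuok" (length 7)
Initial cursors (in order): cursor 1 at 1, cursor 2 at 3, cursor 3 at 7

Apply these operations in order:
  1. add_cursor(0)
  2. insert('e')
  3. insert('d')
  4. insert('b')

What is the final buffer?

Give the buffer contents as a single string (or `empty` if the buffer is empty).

After op 1 (add_cursor(0)): buffer="wqfxuok" (len 7), cursors c4@0 c1@1 c2@3 c3@7, authorship .......
After op 2 (insert('e')): buffer="eweqfexuoke" (len 11), cursors c4@1 c1@3 c2@6 c3@11, authorship 4.1..2....3
After op 3 (insert('d')): buffer="edwedqfedxuoked" (len 15), cursors c4@2 c1@5 c2@9 c3@15, authorship 44.11..22....33
After op 4 (insert('b')): buffer="edbwedbqfedbxuokedb" (len 19), cursors c4@3 c1@7 c2@12 c3@19, authorship 444.111..222....333

Answer: edbwedbqfedbxuokedb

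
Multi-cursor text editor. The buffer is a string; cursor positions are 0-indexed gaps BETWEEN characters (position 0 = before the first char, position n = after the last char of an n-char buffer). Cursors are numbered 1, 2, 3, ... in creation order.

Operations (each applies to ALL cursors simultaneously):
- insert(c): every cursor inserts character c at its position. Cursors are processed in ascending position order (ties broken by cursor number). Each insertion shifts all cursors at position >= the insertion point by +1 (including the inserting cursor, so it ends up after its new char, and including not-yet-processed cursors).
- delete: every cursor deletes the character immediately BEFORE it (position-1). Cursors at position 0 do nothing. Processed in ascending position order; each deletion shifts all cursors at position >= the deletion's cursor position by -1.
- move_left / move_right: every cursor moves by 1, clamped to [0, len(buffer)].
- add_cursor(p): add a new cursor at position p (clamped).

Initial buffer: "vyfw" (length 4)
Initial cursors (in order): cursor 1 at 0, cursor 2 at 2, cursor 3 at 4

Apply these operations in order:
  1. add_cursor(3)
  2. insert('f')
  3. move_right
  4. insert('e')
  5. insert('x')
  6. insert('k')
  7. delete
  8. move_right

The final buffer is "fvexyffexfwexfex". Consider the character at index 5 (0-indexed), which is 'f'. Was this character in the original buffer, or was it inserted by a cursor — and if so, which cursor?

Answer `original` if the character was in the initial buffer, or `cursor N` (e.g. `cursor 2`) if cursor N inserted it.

After op 1 (add_cursor(3)): buffer="vyfw" (len 4), cursors c1@0 c2@2 c4@3 c3@4, authorship ....
After op 2 (insert('f')): buffer="fvyfffwf" (len 8), cursors c1@1 c2@4 c4@6 c3@8, authorship 1..2.4.3
After op 3 (move_right): buffer="fvyfffwf" (len 8), cursors c1@2 c2@5 c4@7 c3@8, authorship 1..2.4.3
After op 4 (insert('e')): buffer="fveyffefwefe" (len 12), cursors c1@3 c2@7 c4@10 c3@12, authorship 1.1.2.24.433
After op 5 (insert('x')): buffer="fvexyffexfwexfex" (len 16), cursors c1@4 c2@9 c4@13 c3@16, authorship 1.11.2.224.44333
After op 6 (insert('k')): buffer="fvexkyffexkfwexkfexk" (len 20), cursors c1@5 c2@11 c4@16 c3@20, authorship 1.111.2.2224.4443333
After op 7 (delete): buffer="fvexyffexfwexfex" (len 16), cursors c1@4 c2@9 c4@13 c3@16, authorship 1.11.2.224.44333
After op 8 (move_right): buffer="fvexyffexfwexfex" (len 16), cursors c1@5 c2@10 c4@14 c3@16, authorship 1.11.2.224.44333
Authorship (.=original, N=cursor N): 1 . 1 1 . 2 . 2 2 4 . 4 4 3 3 3
Index 5: author = 2

Answer: cursor 2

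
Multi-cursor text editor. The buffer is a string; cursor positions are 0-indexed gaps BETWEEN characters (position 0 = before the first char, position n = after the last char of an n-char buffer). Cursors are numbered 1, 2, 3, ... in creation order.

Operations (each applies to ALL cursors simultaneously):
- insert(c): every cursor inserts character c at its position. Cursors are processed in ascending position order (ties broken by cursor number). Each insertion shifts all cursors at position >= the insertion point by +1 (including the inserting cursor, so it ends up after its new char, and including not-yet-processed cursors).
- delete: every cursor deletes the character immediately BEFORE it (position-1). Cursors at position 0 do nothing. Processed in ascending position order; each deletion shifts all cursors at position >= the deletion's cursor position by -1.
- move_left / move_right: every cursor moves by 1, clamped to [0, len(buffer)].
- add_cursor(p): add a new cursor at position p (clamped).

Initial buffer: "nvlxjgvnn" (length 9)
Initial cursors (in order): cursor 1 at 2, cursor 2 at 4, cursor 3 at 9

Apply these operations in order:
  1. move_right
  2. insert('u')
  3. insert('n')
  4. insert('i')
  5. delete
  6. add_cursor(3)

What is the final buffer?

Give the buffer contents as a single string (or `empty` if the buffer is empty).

After op 1 (move_right): buffer="nvlxjgvnn" (len 9), cursors c1@3 c2@5 c3@9, authorship .........
After op 2 (insert('u')): buffer="nvluxjugvnnu" (len 12), cursors c1@4 c2@7 c3@12, authorship ...1..2....3
After op 3 (insert('n')): buffer="nvlunxjungvnnun" (len 15), cursors c1@5 c2@9 c3@15, authorship ...11..22....33
After op 4 (insert('i')): buffer="nvlunixjunigvnnuni" (len 18), cursors c1@6 c2@11 c3@18, authorship ...111..222....333
After op 5 (delete): buffer="nvlunxjungvnnun" (len 15), cursors c1@5 c2@9 c3@15, authorship ...11..22....33
After op 6 (add_cursor(3)): buffer="nvlunxjungvnnun" (len 15), cursors c4@3 c1@5 c2@9 c3@15, authorship ...11..22....33

Answer: nvlunxjungvnnun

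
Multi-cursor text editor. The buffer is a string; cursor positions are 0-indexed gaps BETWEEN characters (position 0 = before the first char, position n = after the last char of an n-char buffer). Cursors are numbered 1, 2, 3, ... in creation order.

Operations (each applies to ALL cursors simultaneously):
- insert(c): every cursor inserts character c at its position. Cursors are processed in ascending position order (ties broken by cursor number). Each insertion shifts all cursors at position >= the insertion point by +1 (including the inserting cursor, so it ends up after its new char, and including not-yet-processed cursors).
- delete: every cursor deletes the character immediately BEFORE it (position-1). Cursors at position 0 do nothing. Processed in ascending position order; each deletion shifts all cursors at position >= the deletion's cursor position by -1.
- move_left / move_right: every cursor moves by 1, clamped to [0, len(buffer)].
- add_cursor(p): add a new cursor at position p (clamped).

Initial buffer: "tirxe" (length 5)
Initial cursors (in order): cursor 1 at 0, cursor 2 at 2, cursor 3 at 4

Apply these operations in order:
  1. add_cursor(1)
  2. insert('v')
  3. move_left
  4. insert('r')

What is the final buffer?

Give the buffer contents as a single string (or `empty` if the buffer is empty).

After op 1 (add_cursor(1)): buffer="tirxe" (len 5), cursors c1@0 c4@1 c2@2 c3@4, authorship .....
After op 2 (insert('v')): buffer="vtvivrxve" (len 9), cursors c1@1 c4@3 c2@5 c3@8, authorship 1.4.2..3.
After op 3 (move_left): buffer="vtvivrxve" (len 9), cursors c1@0 c4@2 c2@4 c3@7, authorship 1.4.2..3.
After op 4 (insert('r')): buffer="rvtrvirvrxrve" (len 13), cursors c1@1 c4@4 c2@7 c3@11, authorship 11.44.22..33.

Answer: rvtrvirvrxrve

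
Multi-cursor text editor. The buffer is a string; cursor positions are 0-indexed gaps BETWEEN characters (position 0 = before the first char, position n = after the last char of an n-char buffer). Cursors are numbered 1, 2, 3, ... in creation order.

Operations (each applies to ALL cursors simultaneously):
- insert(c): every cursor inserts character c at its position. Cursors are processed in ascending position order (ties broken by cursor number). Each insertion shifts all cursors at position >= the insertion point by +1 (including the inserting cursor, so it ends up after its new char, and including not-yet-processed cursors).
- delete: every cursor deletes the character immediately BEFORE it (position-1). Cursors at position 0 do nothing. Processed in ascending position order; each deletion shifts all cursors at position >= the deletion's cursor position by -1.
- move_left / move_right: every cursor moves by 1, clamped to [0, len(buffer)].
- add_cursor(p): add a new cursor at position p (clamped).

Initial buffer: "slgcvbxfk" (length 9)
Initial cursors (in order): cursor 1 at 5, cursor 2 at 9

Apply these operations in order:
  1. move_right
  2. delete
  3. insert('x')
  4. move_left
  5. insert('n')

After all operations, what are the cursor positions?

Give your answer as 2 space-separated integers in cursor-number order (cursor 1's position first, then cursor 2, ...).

After op 1 (move_right): buffer="slgcvbxfk" (len 9), cursors c1@6 c2@9, authorship .........
After op 2 (delete): buffer="slgcvxf" (len 7), cursors c1@5 c2@7, authorship .......
After op 3 (insert('x')): buffer="slgcvxxfx" (len 9), cursors c1@6 c2@9, authorship .....1..2
After op 4 (move_left): buffer="slgcvxxfx" (len 9), cursors c1@5 c2@8, authorship .....1..2
After op 5 (insert('n')): buffer="slgcvnxxfnx" (len 11), cursors c1@6 c2@10, authorship .....11..22

Answer: 6 10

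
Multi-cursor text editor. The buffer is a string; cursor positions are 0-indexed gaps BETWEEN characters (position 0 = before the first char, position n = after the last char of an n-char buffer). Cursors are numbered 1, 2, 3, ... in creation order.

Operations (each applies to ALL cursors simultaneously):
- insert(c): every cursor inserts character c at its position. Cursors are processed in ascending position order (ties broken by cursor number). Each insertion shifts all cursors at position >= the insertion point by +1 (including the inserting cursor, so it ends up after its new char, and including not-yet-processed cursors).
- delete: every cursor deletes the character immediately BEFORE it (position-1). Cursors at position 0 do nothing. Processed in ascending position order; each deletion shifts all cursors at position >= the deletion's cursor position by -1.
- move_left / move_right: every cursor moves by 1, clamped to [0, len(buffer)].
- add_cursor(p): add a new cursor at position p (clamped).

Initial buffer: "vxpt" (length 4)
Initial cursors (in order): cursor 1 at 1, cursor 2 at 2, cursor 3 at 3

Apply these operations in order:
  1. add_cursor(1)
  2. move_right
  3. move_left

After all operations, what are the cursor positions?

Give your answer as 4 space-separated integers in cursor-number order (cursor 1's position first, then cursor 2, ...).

After op 1 (add_cursor(1)): buffer="vxpt" (len 4), cursors c1@1 c4@1 c2@2 c3@3, authorship ....
After op 2 (move_right): buffer="vxpt" (len 4), cursors c1@2 c4@2 c2@3 c3@4, authorship ....
After op 3 (move_left): buffer="vxpt" (len 4), cursors c1@1 c4@1 c2@2 c3@3, authorship ....

Answer: 1 2 3 1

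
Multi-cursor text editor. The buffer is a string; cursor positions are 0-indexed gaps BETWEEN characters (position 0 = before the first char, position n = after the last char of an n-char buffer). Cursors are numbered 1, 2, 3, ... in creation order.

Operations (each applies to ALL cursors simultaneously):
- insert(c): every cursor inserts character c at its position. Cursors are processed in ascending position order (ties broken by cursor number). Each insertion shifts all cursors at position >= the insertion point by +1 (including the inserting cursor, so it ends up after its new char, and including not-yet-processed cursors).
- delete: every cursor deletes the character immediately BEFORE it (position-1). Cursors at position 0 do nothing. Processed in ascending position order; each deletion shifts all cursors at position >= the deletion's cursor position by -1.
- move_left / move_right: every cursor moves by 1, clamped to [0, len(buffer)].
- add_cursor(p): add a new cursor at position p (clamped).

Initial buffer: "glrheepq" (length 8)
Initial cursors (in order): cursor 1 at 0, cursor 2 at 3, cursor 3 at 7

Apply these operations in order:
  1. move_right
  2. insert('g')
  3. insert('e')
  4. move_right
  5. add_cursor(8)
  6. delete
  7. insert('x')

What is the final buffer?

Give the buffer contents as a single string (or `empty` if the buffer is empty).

After op 1 (move_right): buffer="glrheepq" (len 8), cursors c1@1 c2@4 c3@8, authorship ........
After op 2 (insert('g')): buffer="gglrhgeepqg" (len 11), cursors c1@2 c2@6 c3@11, authorship .1...2....3
After op 3 (insert('e')): buffer="ggelrhgeeepqge" (len 14), cursors c1@3 c2@8 c3@14, authorship .11...22....33
After op 4 (move_right): buffer="ggelrhgeeepqge" (len 14), cursors c1@4 c2@9 c3@14, authorship .11...22....33
After op 5 (add_cursor(8)): buffer="ggelrhgeeepqge" (len 14), cursors c1@4 c4@8 c2@9 c3@14, authorship .11...22....33
After op 6 (delete): buffer="ggerhgepqg" (len 10), cursors c1@3 c2@6 c4@6 c3@10, authorship .11..2...3
After op 7 (insert('x')): buffer="ggexrhgxxepqgx" (len 14), cursors c1@4 c2@9 c4@9 c3@14, authorship .111..224...33

Answer: ggexrhgxxepqgx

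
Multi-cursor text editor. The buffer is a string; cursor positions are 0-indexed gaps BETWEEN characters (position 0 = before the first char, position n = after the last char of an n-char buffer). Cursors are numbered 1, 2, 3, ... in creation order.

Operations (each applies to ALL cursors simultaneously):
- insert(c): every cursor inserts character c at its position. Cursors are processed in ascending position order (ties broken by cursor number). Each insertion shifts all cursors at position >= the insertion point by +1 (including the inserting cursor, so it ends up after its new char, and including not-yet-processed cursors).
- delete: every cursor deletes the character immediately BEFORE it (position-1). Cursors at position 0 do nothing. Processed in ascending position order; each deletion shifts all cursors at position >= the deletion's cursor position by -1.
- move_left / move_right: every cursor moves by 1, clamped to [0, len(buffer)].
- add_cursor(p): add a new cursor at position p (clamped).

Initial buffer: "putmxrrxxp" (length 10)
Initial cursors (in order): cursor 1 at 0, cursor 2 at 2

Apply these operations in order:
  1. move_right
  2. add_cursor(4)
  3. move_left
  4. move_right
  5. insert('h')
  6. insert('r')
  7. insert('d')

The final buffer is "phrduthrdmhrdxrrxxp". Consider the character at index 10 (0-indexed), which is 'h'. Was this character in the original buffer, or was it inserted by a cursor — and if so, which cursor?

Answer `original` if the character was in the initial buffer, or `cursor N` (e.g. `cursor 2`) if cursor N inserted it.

Answer: cursor 3

Derivation:
After op 1 (move_right): buffer="putmxrrxxp" (len 10), cursors c1@1 c2@3, authorship ..........
After op 2 (add_cursor(4)): buffer="putmxrrxxp" (len 10), cursors c1@1 c2@3 c3@4, authorship ..........
After op 3 (move_left): buffer="putmxrrxxp" (len 10), cursors c1@0 c2@2 c3@3, authorship ..........
After op 4 (move_right): buffer="putmxrrxxp" (len 10), cursors c1@1 c2@3 c3@4, authorship ..........
After op 5 (insert('h')): buffer="phuthmhxrrxxp" (len 13), cursors c1@2 c2@5 c3@7, authorship .1..2.3......
After op 6 (insert('r')): buffer="phruthrmhrxrrxxp" (len 16), cursors c1@3 c2@7 c3@10, authorship .11..22.33......
After op 7 (insert('d')): buffer="phrduthrdmhrdxrrxxp" (len 19), cursors c1@4 c2@9 c3@13, authorship .111..222.333......
Authorship (.=original, N=cursor N): . 1 1 1 . . 2 2 2 . 3 3 3 . . . . . .
Index 10: author = 3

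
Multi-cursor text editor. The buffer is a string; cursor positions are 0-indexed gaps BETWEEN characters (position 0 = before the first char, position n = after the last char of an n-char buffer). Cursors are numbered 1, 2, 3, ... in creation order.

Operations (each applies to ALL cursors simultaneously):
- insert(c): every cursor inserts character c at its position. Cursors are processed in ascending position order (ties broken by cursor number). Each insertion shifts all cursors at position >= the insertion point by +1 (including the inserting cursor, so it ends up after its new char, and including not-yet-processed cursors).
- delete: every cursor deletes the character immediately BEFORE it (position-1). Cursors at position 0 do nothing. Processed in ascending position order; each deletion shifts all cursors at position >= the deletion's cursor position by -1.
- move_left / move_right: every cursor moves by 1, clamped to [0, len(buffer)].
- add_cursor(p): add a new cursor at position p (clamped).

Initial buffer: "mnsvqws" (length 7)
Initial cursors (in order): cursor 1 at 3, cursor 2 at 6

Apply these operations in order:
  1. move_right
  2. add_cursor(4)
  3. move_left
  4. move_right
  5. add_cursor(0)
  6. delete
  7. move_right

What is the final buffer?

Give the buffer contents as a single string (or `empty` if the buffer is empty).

Answer: mnqw

Derivation:
After op 1 (move_right): buffer="mnsvqws" (len 7), cursors c1@4 c2@7, authorship .......
After op 2 (add_cursor(4)): buffer="mnsvqws" (len 7), cursors c1@4 c3@4 c2@7, authorship .......
After op 3 (move_left): buffer="mnsvqws" (len 7), cursors c1@3 c3@3 c2@6, authorship .......
After op 4 (move_right): buffer="mnsvqws" (len 7), cursors c1@4 c3@4 c2@7, authorship .......
After op 5 (add_cursor(0)): buffer="mnsvqws" (len 7), cursors c4@0 c1@4 c3@4 c2@7, authorship .......
After op 6 (delete): buffer="mnqw" (len 4), cursors c4@0 c1@2 c3@2 c2@4, authorship ....
After op 7 (move_right): buffer="mnqw" (len 4), cursors c4@1 c1@3 c3@3 c2@4, authorship ....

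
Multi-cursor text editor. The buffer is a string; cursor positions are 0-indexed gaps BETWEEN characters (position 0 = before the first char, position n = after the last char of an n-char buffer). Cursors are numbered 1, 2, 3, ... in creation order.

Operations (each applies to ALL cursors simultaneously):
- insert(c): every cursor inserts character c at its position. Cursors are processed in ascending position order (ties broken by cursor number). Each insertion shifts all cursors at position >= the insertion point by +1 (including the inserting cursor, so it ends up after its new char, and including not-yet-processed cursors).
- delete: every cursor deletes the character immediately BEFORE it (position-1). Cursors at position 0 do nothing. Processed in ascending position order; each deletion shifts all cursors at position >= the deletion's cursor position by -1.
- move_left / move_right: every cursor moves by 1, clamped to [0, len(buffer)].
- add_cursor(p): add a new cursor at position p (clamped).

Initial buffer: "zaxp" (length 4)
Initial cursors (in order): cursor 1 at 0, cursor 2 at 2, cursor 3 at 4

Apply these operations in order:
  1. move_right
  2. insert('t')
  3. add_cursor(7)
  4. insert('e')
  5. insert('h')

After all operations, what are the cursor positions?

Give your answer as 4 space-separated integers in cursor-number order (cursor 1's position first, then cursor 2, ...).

Answer: 4 9 15 15

Derivation:
After op 1 (move_right): buffer="zaxp" (len 4), cursors c1@1 c2@3 c3@4, authorship ....
After op 2 (insert('t')): buffer="ztaxtpt" (len 7), cursors c1@2 c2@5 c3@7, authorship .1..2.3
After op 3 (add_cursor(7)): buffer="ztaxtpt" (len 7), cursors c1@2 c2@5 c3@7 c4@7, authorship .1..2.3
After op 4 (insert('e')): buffer="zteaxteptee" (len 11), cursors c1@3 c2@7 c3@11 c4@11, authorship .11..22.334
After op 5 (insert('h')): buffer="ztehaxtehpteehh" (len 15), cursors c1@4 c2@9 c3@15 c4@15, authorship .111..222.33434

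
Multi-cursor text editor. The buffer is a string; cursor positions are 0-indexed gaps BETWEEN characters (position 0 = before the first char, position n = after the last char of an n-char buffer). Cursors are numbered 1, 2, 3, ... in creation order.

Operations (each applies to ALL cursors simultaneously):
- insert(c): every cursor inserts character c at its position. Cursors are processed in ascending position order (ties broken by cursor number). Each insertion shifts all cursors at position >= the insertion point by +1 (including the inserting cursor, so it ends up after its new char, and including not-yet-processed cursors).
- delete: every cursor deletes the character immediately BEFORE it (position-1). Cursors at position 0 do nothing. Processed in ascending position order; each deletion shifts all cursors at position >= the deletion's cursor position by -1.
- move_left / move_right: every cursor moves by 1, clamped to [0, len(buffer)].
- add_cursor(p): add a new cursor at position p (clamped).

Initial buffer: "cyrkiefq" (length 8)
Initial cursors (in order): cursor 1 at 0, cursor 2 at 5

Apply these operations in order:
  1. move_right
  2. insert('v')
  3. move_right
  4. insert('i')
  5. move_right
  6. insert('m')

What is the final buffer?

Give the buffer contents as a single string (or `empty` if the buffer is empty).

Answer: cvyirmkievfiqm

Derivation:
After op 1 (move_right): buffer="cyrkiefq" (len 8), cursors c1@1 c2@6, authorship ........
After op 2 (insert('v')): buffer="cvyrkievfq" (len 10), cursors c1@2 c2@8, authorship .1.....2..
After op 3 (move_right): buffer="cvyrkievfq" (len 10), cursors c1@3 c2@9, authorship .1.....2..
After op 4 (insert('i')): buffer="cvyirkievfiq" (len 12), cursors c1@4 c2@11, authorship .1.1....2.2.
After op 5 (move_right): buffer="cvyirkievfiq" (len 12), cursors c1@5 c2@12, authorship .1.1....2.2.
After op 6 (insert('m')): buffer="cvyirmkievfiqm" (len 14), cursors c1@6 c2@14, authorship .1.1.1...2.2.2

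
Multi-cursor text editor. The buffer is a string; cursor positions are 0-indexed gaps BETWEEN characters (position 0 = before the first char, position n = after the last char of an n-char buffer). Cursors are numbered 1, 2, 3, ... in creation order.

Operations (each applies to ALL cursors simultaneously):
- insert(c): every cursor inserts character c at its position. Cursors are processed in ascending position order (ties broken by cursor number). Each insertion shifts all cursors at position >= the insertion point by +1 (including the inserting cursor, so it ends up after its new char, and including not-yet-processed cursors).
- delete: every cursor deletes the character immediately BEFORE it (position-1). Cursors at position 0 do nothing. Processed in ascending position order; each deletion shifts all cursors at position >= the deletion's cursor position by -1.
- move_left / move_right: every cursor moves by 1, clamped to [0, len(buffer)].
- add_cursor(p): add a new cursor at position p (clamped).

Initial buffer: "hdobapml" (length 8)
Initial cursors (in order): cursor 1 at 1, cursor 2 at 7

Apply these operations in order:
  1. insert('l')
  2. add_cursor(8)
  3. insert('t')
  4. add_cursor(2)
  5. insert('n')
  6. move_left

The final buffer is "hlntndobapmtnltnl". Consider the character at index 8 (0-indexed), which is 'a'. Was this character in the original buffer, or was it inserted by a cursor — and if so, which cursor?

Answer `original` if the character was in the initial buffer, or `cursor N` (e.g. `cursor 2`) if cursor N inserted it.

After op 1 (insert('l')): buffer="hldobapmll" (len 10), cursors c1@2 c2@9, authorship .1......2.
After op 2 (add_cursor(8)): buffer="hldobapmll" (len 10), cursors c1@2 c3@8 c2@9, authorship .1......2.
After op 3 (insert('t')): buffer="hltdobapmtltl" (len 13), cursors c1@3 c3@10 c2@12, authorship .11......322.
After op 4 (add_cursor(2)): buffer="hltdobapmtltl" (len 13), cursors c4@2 c1@3 c3@10 c2@12, authorship .11......322.
After op 5 (insert('n')): buffer="hlntndobapmtnltnl" (len 17), cursors c4@3 c1@5 c3@13 c2@16, authorship .1411......33222.
After op 6 (move_left): buffer="hlntndobapmtnltnl" (len 17), cursors c4@2 c1@4 c3@12 c2@15, authorship .1411......33222.
Authorship (.=original, N=cursor N): . 1 4 1 1 . . . . . . 3 3 2 2 2 .
Index 8: author = original

Answer: original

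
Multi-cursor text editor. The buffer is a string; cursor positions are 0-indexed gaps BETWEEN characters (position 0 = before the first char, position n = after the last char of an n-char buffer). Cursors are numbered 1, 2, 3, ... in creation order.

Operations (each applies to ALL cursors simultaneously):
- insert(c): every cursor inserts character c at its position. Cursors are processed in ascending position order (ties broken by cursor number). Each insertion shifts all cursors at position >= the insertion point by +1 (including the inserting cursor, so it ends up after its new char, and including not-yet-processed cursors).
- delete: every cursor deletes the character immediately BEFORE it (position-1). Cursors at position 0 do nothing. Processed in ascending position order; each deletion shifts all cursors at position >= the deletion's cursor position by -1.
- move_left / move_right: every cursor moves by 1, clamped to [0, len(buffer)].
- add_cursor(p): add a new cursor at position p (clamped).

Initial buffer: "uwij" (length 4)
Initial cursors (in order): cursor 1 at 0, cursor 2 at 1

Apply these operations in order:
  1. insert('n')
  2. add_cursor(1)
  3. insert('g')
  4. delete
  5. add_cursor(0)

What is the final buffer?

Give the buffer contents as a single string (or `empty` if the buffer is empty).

After op 1 (insert('n')): buffer="nunwij" (len 6), cursors c1@1 c2@3, authorship 1.2...
After op 2 (add_cursor(1)): buffer="nunwij" (len 6), cursors c1@1 c3@1 c2@3, authorship 1.2...
After op 3 (insert('g')): buffer="nggungwij" (len 9), cursors c1@3 c3@3 c2@6, authorship 113.22...
After op 4 (delete): buffer="nunwij" (len 6), cursors c1@1 c3@1 c2@3, authorship 1.2...
After op 5 (add_cursor(0)): buffer="nunwij" (len 6), cursors c4@0 c1@1 c3@1 c2@3, authorship 1.2...

Answer: nunwij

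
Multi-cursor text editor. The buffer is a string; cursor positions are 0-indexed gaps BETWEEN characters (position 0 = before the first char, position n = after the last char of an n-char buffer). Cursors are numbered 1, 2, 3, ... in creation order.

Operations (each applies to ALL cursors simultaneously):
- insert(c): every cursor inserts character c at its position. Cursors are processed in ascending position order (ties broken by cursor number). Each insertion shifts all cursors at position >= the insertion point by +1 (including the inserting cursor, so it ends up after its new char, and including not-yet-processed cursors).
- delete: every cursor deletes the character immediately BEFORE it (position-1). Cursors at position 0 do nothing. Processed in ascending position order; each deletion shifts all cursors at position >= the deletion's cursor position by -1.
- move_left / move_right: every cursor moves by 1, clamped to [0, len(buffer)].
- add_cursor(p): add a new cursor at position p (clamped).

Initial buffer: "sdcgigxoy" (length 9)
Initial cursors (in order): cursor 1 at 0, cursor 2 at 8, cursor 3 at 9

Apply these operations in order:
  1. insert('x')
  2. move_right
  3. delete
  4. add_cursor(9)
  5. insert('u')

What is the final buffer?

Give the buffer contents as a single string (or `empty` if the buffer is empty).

After op 1 (insert('x')): buffer="xsdcgigxoxyx" (len 12), cursors c1@1 c2@10 c3@12, authorship 1........2.3
After op 2 (move_right): buffer="xsdcgigxoxyx" (len 12), cursors c1@2 c2@11 c3@12, authorship 1........2.3
After op 3 (delete): buffer="xdcgigxox" (len 9), cursors c1@1 c2@9 c3@9, authorship 1.......2
After op 4 (add_cursor(9)): buffer="xdcgigxox" (len 9), cursors c1@1 c2@9 c3@9 c4@9, authorship 1.......2
After op 5 (insert('u')): buffer="xudcgigxoxuuu" (len 13), cursors c1@2 c2@13 c3@13 c4@13, authorship 11.......2234

Answer: xudcgigxoxuuu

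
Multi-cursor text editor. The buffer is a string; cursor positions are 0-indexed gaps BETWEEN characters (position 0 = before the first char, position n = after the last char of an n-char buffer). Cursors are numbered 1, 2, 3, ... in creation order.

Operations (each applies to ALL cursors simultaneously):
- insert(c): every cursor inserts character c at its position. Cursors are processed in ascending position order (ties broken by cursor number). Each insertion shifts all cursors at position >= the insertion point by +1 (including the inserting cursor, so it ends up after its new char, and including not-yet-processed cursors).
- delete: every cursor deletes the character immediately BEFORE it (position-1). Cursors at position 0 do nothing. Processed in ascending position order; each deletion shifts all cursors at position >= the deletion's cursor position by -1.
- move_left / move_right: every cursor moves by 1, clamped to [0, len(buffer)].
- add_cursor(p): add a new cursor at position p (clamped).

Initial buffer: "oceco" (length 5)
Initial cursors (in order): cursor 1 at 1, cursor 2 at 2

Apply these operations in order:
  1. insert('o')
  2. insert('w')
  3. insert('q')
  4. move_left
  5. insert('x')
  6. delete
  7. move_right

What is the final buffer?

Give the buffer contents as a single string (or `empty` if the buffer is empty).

Answer: oowqcowqeco

Derivation:
After op 1 (insert('o')): buffer="oocoeco" (len 7), cursors c1@2 c2@4, authorship .1.2...
After op 2 (insert('w')): buffer="oowcoweco" (len 9), cursors c1@3 c2@6, authorship .11.22...
After op 3 (insert('q')): buffer="oowqcowqeco" (len 11), cursors c1@4 c2@8, authorship .111.222...
After op 4 (move_left): buffer="oowqcowqeco" (len 11), cursors c1@3 c2@7, authorship .111.222...
After op 5 (insert('x')): buffer="oowxqcowxqeco" (len 13), cursors c1@4 c2@9, authorship .1111.2222...
After op 6 (delete): buffer="oowqcowqeco" (len 11), cursors c1@3 c2@7, authorship .111.222...
After op 7 (move_right): buffer="oowqcowqeco" (len 11), cursors c1@4 c2@8, authorship .111.222...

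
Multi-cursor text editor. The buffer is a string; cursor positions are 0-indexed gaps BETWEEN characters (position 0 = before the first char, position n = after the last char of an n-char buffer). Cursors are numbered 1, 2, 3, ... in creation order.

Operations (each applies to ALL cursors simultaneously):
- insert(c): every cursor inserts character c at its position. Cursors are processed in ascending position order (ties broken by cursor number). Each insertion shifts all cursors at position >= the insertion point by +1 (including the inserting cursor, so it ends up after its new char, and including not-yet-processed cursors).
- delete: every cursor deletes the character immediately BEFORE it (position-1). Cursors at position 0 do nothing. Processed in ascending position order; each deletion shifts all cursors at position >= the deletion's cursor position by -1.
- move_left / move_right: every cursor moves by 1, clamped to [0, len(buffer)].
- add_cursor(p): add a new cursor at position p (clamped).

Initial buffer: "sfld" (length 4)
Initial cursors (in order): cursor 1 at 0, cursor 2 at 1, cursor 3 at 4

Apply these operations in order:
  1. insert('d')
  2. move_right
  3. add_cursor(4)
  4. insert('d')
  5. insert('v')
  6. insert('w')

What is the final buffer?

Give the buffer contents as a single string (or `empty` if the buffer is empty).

After op 1 (insert('d')): buffer="dsdfldd" (len 7), cursors c1@1 c2@3 c3@7, authorship 1.2...3
After op 2 (move_right): buffer="dsdfldd" (len 7), cursors c1@2 c2@4 c3@7, authorship 1.2...3
After op 3 (add_cursor(4)): buffer="dsdfldd" (len 7), cursors c1@2 c2@4 c4@4 c3@7, authorship 1.2...3
After op 4 (insert('d')): buffer="dsddfddlddd" (len 11), cursors c1@3 c2@7 c4@7 c3@11, authorship 1.12.24..33
After op 5 (insert('v')): buffer="dsdvdfddvvldddv" (len 15), cursors c1@4 c2@10 c4@10 c3@15, authorship 1.112.2424..333
After op 6 (insert('w')): buffer="dsdvwdfddvvwwldddvw" (len 19), cursors c1@5 c2@13 c4@13 c3@19, authorship 1.1112.242424..3333

Answer: dsdvwdfddvvwwldddvw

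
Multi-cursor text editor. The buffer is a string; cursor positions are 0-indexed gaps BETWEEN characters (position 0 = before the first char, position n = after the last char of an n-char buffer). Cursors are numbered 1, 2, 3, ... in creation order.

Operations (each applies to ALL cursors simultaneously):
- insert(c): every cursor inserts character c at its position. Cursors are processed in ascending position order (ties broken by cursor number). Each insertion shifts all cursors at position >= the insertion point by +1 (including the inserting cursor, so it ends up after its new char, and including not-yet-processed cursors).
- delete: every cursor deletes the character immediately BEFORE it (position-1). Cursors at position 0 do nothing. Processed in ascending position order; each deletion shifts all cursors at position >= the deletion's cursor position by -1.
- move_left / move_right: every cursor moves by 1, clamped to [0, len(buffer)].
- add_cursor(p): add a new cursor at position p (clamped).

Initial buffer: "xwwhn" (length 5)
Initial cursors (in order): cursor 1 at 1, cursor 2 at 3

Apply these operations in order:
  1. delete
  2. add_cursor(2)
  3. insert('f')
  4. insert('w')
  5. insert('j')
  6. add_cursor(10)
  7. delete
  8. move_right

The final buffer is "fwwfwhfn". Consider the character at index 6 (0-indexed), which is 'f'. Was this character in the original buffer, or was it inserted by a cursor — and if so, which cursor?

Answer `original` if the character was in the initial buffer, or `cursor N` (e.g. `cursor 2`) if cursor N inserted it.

Answer: cursor 3

Derivation:
After op 1 (delete): buffer="whn" (len 3), cursors c1@0 c2@1, authorship ...
After op 2 (add_cursor(2)): buffer="whn" (len 3), cursors c1@0 c2@1 c3@2, authorship ...
After op 3 (insert('f')): buffer="fwfhfn" (len 6), cursors c1@1 c2@3 c3@5, authorship 1.2.3.
After op 4 (insert('w')): buffer="fwwfwhfwn" (len 9), cursors c1@2 c2@5 c3@8, authorship 11.22.33.
After op 5 (insert('j')): buffer="fwjwfwjhfwjn" (len 12), cursors c1@3 c2@7 c3@11, authorship 111.222.333.
After op 6 (add_cursor(10)): buffer="fwjwfwjhfwjn" (len 12), cursors c1@3 c2@7 c4@10 c3@11, authorship 111.222.333.
After op 7 (delete): buffer="fwwfwhfn" (len 8), cursors c1@2 c2@5 c3@7 c4@7, authorship 11.22.3.
After op 8 (move_right): buffer="fwwfwhfn" (len 8), cursors c1@3 c2@6 c3@8 c4@8, authorship 11.22.3.
Authorship (.=original, N=cursor N): 1 1 . 2 2 . 3 .
Index 6: author = 3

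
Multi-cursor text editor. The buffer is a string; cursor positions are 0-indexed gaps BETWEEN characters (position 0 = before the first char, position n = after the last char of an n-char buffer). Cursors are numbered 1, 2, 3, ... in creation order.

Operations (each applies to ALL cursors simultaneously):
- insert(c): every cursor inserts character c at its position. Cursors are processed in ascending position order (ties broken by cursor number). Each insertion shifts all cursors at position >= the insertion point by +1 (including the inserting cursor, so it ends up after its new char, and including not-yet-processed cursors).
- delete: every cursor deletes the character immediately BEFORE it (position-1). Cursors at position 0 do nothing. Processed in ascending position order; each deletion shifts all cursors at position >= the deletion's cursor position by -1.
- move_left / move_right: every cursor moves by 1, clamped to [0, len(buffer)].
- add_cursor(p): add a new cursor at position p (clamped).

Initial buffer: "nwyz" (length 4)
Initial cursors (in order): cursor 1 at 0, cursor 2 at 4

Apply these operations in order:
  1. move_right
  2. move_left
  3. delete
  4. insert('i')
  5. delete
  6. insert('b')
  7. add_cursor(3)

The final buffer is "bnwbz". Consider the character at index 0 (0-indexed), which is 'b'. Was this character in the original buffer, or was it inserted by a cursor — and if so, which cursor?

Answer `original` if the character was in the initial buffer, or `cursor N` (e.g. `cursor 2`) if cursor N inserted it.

After op 1 (move_right): buffer="nwyz" (len 4), cursors c1@1 c2@4, authorship ....
After op 2 (move_left): buffer="nwyz" (len 4), cursors c1@0 c2@3, authorship ....
After op 3 (delete): buffer="nwz" (len 3), cursors c1@0 c2@2, authorship ...
After op 4 (insert('i')): buffer="inwiz" (len 5), cursors c1@1 c2@4, authorship 1..2.
After op 5 (delete): buffer="nwz" (len 3), cursors c1@0 c2@2, authorship ...
After op 6 (insert('b')): buffer="bnwbz" (len 5), cursors c1@1 c2@4, authorship 1..2.
After op 7 (add_cursor(3)): buffer="bnwbz" (len 5), cursors c1@1 c3@3 c2@4, authorship 1..2.
Authorship (.=original, N=cursor N): 1 . . 2 .
Index 0: author = 1

Answer: cursor 1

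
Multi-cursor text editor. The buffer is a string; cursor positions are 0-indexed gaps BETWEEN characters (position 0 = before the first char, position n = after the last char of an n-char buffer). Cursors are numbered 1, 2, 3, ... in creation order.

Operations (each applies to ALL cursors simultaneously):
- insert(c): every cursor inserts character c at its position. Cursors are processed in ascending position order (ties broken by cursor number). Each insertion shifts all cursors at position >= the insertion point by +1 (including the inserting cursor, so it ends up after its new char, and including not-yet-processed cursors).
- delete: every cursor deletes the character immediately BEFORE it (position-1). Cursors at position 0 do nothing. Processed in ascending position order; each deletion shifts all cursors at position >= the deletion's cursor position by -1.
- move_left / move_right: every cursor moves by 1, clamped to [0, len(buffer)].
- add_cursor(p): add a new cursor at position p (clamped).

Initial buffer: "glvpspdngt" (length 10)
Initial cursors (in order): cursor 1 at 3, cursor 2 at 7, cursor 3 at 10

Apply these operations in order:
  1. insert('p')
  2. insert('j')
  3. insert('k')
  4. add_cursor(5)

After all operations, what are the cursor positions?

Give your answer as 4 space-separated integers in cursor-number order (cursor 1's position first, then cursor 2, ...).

After op 1 (insert('p')): buffer="glvppspdpngtp" (len 13), cursors c1@4 c2@9 c3@13, authorship ...1....2...3
After op 2 (insert('j')): buffer="glvpjpspdpjngtpj" (len 16), cursors c1@5 c2@11 c3@16, authorship ...11....22...33
After op 3 (insert('k')): buffer="glvpjkpspdpjkngtpjk" (len 19), cursors c1@6 c2@13 c3@19, authorship ...111....222...333
After op 4 (add_cursor(5)): buffer="glvpjkpspdpjkngtpjk" (len 19), cursors c4@5 c1@6 c2@13 c3@19, authorship ...111....222...333

Answer: 6 13 19 5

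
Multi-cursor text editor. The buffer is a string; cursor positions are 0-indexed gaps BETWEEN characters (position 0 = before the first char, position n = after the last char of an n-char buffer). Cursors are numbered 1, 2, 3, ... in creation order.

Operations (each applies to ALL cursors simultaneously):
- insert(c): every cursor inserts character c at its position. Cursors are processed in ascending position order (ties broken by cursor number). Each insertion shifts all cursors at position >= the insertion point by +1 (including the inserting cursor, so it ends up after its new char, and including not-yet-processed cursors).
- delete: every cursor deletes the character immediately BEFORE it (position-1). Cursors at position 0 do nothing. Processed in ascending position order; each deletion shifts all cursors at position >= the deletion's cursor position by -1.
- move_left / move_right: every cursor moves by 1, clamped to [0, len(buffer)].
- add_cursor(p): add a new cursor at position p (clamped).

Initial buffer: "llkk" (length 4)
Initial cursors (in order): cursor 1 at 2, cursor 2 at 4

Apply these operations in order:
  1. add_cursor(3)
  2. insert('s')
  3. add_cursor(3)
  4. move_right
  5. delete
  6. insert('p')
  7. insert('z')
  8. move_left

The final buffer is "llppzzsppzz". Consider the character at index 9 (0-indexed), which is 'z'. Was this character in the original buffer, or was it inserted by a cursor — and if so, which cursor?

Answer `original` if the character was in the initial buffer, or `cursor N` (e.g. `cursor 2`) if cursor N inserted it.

After op 1 (add_cursor(3)): buffer="llkk" (len 4), cursors c1@2 c3@3 c2@4, authorship ....
After op 2 (insert('s')): buffer="llsksks" (len 7), cursors c1@3 c3@5 c2@7, authorship ..1.3.2
After op 3 (add_cursor(3)): buffer="llsksks" (len 7), cursors c1@3 c4@3 c3@5 c2@7, authorship ..1.3.2
After op 4 (move_right): buffer="llsksks" (len 7), cursors c1@4 c4@4 c3@6 c2@7, authorship ..1.3.2
After op 5 (delete): buffer="lls" (len 3), cursors c1@2 c4@2 c2@3 c3@3, authorship ..3
After op 6 (insert('p')): buffer="llppspp" (len 7), cursors c1@4 c4@4 c2@7 c3@7, authorship ..14323
After op 7 (insert('z')): buffer="llppzzsppzz" (len 11), cursors c1@6 c4@6 c2@11 c3@11, authorship ..141432323
After op 8 (move_left): buffer="llppzzsppzz" (len 11), cursors c1@5 c4@5 c2@10 c3@10, authorship ..141432323
Authorship (.=original, N=cursor N): . . 1 4 1 4 3 2 3 2 3
Index 9: author = 2

Answer: cursor 2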